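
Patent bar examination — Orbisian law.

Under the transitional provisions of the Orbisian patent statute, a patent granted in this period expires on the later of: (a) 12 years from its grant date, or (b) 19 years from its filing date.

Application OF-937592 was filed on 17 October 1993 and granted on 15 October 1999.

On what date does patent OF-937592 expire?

October 17, 2012

(a) grant + 12 years → 15 October 2011.
(b) filing + 19 years → 17 October 2012.
Later of the two: 17 October 2012.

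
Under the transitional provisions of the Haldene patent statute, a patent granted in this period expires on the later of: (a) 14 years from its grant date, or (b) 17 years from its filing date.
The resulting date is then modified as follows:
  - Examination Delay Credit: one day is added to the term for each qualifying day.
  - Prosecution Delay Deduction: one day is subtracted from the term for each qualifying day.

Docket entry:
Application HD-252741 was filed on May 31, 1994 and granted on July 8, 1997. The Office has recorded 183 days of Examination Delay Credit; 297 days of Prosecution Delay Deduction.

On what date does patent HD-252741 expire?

2011-03-16

(a) grant + 14 years → 8 July 2011.
(b) filing + 17 years → 31 May 2011.
Later of the two: 8 July 2011.
Examination Delay Credit: +183 days → 7 January 2012.
Prosecution Delay Deduction: −297 days → 16 March 2011.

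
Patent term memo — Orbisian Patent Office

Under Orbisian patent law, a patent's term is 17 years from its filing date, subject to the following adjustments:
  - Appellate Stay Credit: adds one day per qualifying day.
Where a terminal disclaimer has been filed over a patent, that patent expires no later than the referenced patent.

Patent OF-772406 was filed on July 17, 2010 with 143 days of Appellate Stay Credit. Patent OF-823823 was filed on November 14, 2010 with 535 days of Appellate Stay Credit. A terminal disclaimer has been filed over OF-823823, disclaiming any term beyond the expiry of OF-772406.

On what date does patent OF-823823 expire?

December 7, 2027

Natural term of OF-823823:
  Base: filing + 17 years → 14 November 2027.
  Appellate Stay Credit: +535 days → 2 May 2029.
Expiry of referenced patent OF-772406:
  Base: filing + 17 years → 17 July 2027.
  Appellate Stay Credit: +143 days → 7 December 2027.
Terminal disclaimer: OF-823823 expires on the earlier of 2 May 2029 and 7 December 2027.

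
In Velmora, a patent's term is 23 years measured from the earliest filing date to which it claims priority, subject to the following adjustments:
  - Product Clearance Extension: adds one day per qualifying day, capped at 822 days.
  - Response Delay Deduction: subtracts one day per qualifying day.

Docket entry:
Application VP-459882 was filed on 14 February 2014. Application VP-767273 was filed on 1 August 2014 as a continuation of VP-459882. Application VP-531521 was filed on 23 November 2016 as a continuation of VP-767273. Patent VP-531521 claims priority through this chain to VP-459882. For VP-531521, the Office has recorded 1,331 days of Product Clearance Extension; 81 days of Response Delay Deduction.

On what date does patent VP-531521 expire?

February 25, 2039

Earliest priority filing: 14 February 2014.
Base term: 14 February 2014 + 23 years → 14 February 2037.
Product Clearance Extension: 1331 days claimed exceeds the 822-day cap, so +822 days → 17 May 2039.
Response Delay Deduction: −81 days → 25 February 2039.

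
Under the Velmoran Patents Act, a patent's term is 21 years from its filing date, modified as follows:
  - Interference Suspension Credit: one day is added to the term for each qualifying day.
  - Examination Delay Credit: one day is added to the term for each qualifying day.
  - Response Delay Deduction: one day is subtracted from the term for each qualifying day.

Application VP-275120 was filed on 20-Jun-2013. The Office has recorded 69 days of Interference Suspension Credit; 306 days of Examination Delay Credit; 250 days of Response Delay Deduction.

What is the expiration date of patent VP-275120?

October 23, 2034

Base term: filing date + 21 years → 20 June 2034.
Interference Suspension Credit: +69 days → 28 August 2034.
Examination Delay Credit: +306 days → 30 June 2035.
Response Delay Deduction: −250 days → 23 October 2034.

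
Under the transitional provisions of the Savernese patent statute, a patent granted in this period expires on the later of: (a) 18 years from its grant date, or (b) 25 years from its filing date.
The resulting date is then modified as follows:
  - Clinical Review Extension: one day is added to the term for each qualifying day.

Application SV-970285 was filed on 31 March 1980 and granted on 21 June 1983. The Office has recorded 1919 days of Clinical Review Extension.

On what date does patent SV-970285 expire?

(a) grant + 18 years → 21 June 2001.
(b) filing + 25 years → 31 March 2005.
Later of the two: 31 March 2005.
Clinical Review Extension: +1919 days → 2 July 2010.

July 2, 2010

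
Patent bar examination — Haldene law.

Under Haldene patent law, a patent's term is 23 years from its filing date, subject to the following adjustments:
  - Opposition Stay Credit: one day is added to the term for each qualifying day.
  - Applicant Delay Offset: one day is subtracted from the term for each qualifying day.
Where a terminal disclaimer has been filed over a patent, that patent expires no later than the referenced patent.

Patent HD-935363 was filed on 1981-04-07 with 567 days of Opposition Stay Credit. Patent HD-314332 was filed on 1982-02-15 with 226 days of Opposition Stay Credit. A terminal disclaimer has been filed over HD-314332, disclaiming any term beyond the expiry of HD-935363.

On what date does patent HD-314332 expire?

September 29, 2005

Natural term of HD-314332:
  Base: filing + 23 years → 15 February 2005.
  Opposition Stay Credit: +226 days → 29 September 2005.
Expiry of referenced patent HD-935363:
  Base: filing + 23 years → 7 April 2004.
  Opposition Stay Credit: +567 days → 26 October 2005.
Terminal disclaimer: HD-314332 expires on the earlier of 29 September 2005 and 26 October 2005.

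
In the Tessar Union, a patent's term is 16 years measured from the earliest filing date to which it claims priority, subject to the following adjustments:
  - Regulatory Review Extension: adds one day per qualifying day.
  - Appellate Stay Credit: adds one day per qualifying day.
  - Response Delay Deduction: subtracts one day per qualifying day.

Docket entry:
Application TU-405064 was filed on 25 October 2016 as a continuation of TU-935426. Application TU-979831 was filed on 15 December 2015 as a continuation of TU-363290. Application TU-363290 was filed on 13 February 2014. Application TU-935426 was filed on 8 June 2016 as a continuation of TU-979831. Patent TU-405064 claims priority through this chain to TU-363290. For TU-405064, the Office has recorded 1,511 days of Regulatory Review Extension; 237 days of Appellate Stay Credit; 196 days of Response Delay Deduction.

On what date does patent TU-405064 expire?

Earliest priority filing: 13 February 2014.
Base term: 13 February 2014 + 16 years → 13 February 2030.
Regulatory Review Extension: +1511 days → 4 April 2034.
Appellate Stay Credit: +237 days → 27 November 2034.
Response Delay Deduction: −196 days → 15 May 2034.

May 15, 2034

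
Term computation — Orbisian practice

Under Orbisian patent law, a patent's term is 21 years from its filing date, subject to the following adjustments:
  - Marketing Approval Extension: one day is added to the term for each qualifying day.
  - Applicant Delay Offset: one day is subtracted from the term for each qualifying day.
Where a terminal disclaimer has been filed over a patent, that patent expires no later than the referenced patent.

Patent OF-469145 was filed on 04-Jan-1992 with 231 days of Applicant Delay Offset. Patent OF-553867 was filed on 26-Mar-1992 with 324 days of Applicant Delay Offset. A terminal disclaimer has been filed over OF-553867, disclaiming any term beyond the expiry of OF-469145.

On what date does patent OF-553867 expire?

2012-05-06

Natural term of OF-553867:
  Base: filing + 21 years → 26 March 2013.
  Applicant Delay Offset: −324 days → 6 May 2012.
Expiry of referenced patent OF-469145:
  Base: filing + 21 years → 4 January 2013.
  Applicant Delay Offset: −231 days → 18 May 2012.
Terminal disclaimer: OF-553867 expires on the earlier of 6 May 2012 and 18 May 2012.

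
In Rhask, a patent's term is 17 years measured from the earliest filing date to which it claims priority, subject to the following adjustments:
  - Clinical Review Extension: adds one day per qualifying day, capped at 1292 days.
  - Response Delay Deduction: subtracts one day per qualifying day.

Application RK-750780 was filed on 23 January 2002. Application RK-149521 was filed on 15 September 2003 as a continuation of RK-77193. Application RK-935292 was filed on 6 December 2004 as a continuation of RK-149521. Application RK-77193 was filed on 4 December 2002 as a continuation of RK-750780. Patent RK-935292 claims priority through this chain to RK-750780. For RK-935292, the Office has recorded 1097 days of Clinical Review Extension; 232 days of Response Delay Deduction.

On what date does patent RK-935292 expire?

June 6, 2021

Earliest priority filing: 23 January 2002.
Base term: 23 January 2002 + 17 years → 23 January 2019.
Clinical Review Extension: 1097 days (within the 1292-day cap) → +1097 days → 24 January 2022.
Response Delay Deduction: −232 days → 6 June 2021.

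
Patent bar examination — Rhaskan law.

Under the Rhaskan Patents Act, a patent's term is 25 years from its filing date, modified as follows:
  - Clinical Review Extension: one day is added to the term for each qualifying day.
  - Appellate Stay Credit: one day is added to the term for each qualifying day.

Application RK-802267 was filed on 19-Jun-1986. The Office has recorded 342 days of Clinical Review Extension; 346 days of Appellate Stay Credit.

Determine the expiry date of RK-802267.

May 7, 2013

Base term: filing date + 25 years → 19 June 2011.
Clinical Review Extension: +342 days → 26 May 2012.
Appellate Stay Credit: +346 days → 7 May 2013.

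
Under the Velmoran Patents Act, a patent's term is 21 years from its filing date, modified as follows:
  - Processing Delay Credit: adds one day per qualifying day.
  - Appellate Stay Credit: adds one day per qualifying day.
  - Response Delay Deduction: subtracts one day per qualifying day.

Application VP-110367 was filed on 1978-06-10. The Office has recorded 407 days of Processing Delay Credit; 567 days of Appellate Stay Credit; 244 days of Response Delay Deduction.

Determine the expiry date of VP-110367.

2001-06-09

Base term: filing date + 21 years → 10 June 1999.
Processing Delay Credit: +407 days → 21 July 2000.
Appellate Stay Credit: +567 days → 8 February 2002.
Response Delay Deduction: −244 days → 9 June 2001.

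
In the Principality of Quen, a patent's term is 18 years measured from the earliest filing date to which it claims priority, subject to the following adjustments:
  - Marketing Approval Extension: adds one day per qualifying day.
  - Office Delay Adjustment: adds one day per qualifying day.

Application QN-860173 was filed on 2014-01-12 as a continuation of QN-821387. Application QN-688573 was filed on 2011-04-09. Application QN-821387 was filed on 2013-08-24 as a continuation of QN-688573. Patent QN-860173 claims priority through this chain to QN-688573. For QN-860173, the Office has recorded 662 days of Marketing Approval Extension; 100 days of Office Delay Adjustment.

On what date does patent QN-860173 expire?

2031-05-11

Earliest priority filing: 9 April 2011.
Base term: 9 April 2011 + 18 years → 9 April 2029.
Marketing Approval Extension: +662 days → 31 January 2031.
Office Delay Adjustment: +100 days → 11 May 2031.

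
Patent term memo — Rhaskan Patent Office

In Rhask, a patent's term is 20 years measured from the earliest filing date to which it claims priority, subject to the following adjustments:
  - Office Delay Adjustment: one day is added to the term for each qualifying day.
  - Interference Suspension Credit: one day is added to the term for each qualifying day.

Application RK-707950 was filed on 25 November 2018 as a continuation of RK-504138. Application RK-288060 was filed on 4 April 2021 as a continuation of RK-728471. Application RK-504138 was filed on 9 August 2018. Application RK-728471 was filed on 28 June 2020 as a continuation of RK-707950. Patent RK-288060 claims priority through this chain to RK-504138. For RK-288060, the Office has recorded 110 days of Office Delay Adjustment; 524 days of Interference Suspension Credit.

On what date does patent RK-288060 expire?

May 4, 2040

Earliest priority filing: 9 August 2018.
Base term: 9 August 2018 + 20 years → 9 August 2038.
Office Delay Adjustment: +110 days → 27 November 2038.
Interference Suspension Credit: +524 days → 4 May 2040.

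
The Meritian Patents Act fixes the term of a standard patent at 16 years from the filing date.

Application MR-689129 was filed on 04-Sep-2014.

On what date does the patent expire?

2030-09-04

Filing date + 16 years → 4 September 2030.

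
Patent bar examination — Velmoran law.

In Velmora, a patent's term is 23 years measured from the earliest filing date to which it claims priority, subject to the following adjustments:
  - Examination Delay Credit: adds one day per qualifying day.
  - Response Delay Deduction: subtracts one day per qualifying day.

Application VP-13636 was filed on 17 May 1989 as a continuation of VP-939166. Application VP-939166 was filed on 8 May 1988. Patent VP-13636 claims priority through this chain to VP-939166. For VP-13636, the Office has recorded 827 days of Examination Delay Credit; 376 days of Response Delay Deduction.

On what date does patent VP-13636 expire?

Earliest priority filing: 8 May 1988.
Base term: 8 May 1988 + 23 years → 8 May 2011.
Examination Delay Credit: +827 days → 12 August 2013.
Response Delay Deduction: −376 days → 1 August 2012.

August 1, 2012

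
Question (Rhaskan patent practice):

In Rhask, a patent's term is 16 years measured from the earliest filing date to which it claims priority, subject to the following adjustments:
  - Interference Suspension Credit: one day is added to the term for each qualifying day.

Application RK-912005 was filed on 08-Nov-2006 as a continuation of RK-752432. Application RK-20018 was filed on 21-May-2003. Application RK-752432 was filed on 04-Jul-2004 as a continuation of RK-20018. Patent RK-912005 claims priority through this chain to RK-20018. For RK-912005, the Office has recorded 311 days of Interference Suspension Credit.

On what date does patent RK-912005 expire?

March 27, 2020

Earliest priority filing: 21 May 2003.
Base term: 21 May 2003 + 16 years → 21 May 2019.
Interference Suspension Credit: +311 days → 27 March 2020.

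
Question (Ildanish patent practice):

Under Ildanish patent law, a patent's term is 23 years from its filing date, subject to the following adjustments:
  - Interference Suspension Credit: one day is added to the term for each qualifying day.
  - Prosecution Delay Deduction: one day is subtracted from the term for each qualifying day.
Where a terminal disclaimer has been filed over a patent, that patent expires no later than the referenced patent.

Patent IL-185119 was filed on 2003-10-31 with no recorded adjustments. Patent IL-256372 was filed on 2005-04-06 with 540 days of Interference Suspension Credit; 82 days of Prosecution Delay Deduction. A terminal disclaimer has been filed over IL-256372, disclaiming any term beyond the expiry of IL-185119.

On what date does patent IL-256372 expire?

2026-10-31

Natural term of IL-256372:
  Base: filing + 23 years → 6 April 2028.
  Interference Suspension Credit: +540 days → 28 September 2029.
  Prosecution Delay Deduction: −82 days → 8 July 2029.
Expiry of referenced patent IL-185119:
  Base: filing + 23 years → 31 October 2026.
Terminal disclaimer: IL-256372 expires on the earlier of 8 July 2029 and 31 October 2026.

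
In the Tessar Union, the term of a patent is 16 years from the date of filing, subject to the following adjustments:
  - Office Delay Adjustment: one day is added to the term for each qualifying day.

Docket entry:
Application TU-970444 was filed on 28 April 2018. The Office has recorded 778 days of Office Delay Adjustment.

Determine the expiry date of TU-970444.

June 14, 2036

Base term: filing date + 16 years → 28 April 2034.
Office Delay Adjustment: +778 days → 14 June 2036.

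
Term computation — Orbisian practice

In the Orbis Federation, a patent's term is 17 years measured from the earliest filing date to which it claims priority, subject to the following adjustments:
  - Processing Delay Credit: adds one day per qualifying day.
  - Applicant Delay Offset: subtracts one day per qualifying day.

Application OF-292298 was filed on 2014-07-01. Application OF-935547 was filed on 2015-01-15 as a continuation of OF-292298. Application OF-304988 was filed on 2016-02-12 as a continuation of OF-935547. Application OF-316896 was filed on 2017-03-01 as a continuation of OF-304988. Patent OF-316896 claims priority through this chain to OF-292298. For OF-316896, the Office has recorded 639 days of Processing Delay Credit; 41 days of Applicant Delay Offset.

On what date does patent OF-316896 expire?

Earliest priority filing: 1 July 2014.
Base term: 1 July 2014 + 17 years → 1 July 2031.
Processing Delay Credit: +639 days → 31 March 2033.
Applicant Delay Offset: −41 days → 18 February 2033.

February 18, 2033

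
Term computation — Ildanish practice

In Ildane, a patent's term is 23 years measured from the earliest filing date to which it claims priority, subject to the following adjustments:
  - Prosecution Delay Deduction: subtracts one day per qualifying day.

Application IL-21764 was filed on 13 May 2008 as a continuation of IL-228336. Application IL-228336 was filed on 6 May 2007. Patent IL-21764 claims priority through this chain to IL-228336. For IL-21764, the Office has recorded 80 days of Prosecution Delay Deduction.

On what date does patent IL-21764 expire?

2030-02-15

Earliest priority filing: 6 May 2007.
Base term: 6 May 2007 + 23 years → 6 May 2030.
Prosecution Delay Deduction: −80 days → 15 February 2030.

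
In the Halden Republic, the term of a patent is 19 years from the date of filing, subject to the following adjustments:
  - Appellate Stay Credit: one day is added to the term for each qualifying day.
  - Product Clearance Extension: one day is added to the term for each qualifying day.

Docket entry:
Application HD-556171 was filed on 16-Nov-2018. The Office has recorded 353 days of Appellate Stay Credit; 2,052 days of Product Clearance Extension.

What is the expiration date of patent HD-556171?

2044-06-17

Base term: filing date + 19 years → 16 November 2037.
Appellate Stay Credit: +353 days → 4 November 2038.
Product Clearance Extension: +2052 days → 17 June 2044.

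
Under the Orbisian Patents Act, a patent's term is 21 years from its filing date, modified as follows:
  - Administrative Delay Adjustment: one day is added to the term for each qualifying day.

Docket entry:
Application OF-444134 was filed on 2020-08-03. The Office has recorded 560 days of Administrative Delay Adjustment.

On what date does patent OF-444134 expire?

Base term: filing date + 21 years → 3 August 2041.
Administrative Delay Adjustment: +560 days → 14 February 2043.

February 14, 2043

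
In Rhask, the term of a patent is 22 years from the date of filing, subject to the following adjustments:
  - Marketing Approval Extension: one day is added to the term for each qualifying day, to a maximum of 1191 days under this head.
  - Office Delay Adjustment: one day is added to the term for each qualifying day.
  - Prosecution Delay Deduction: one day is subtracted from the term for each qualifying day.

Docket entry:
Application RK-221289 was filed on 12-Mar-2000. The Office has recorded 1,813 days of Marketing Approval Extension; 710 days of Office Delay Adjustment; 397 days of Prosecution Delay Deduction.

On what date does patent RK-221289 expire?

Base term: filing date + 22 years → 12 March 2022.
Marketing Approval Extension: 1813 days claimed exceeds the 1191-day cap, so +1191 days → 15 June 2025.
Office Delay Adjustment: +710 days → 26 May 2027.
Prosecution Delay Deduction: −397 days → 24 April 2026.

April 24, 2026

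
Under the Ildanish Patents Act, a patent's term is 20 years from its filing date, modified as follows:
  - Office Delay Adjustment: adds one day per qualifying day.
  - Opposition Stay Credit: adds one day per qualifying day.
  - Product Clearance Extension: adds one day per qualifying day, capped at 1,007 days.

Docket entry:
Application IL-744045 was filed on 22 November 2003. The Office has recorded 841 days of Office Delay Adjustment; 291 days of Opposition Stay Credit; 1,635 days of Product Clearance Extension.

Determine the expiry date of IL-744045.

September 30, 2029

Base term: filing date + 20 years → 22 November 2023.
Office Delay Adjustment: +841 days → 12 March 2026.
Opposition Stay Credit: +291 days → 28 December 2026.
Product Clearance Extension: 1635 days claimed exceeds the 1007-day cap, so +1007 days → 30 September 2029.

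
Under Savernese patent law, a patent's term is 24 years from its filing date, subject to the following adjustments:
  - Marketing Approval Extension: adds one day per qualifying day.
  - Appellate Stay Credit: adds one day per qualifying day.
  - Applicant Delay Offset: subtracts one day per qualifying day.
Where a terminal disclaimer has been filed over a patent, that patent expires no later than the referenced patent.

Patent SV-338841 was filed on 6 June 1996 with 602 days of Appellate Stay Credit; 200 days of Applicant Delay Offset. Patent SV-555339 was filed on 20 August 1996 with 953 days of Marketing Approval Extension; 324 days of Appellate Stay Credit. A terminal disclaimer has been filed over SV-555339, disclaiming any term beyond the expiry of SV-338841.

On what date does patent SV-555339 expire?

Natural term of SV-555339:
  Base: filing + 24 years → 20 August 2020.
  Marketing Approval Extension: +953 days → 31 March 2023.
  Appellate Stay Credit: +324 days → 18 February 2024.
Expiry of referenced patent SV-338841:
  Base: filing + 24 years → 6 June 2020.
  Appellate Stay Credit: +602 days → 29 January 2022.
  Applicant Delay Offset: −200 days → 13 July 2021.
Terminal disclaimer: SV-555339 expires on the earlier of 18 February 2024 and 13 July 2021.

July 13, 2021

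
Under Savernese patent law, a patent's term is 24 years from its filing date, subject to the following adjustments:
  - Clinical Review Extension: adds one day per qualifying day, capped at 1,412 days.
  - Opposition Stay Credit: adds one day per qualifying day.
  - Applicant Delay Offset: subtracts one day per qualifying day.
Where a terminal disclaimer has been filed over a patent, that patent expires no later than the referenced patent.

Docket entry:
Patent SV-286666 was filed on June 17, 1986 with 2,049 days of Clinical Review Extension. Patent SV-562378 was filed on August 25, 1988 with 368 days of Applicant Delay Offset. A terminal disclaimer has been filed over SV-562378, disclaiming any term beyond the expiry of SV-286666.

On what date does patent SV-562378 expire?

2011-08-23

Natural term of SV-562378:
  Base: filing + 24 years → 25 August 2012.
  Applicant Delay Offset: −368 days → 23 August 2011.
Expiry of referenced patent SV-286666:
  Base: filing + 24 years → 17 June 2010.
  Clinical Review Extension: 2049 days claimed exceeds the 1412-day cap, so +1412 days → 29 April 2014.
Terminal disclaimer: SV-562378 expires on the earlier of 23 August 2011 and 29 April 2014.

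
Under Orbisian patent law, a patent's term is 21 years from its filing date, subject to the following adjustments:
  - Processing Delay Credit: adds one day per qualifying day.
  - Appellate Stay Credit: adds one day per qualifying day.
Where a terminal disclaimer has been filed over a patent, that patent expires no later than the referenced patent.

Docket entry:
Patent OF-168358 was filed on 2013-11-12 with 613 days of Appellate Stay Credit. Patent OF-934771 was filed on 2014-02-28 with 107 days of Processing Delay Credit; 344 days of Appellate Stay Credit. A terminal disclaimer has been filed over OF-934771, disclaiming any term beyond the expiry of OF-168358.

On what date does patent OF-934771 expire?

2036-05-24

Natural term of OF-934771:
  Base: filing + 21 years → 28 February 2035.
  Processing Delay Credit: +107 days → 15 June 2035.
  Appellate Stay Credit: +344 days → 24 May 2036.
Expiry of referenced patent OF-168358:
  Base: filing + 21 years → 12 November 2034.
  Appellate Stay Credit: +613 days → 17 July 2036.
Terminal disclaimer: OF-934771 expires on the earlier of 24 May 2036 and 17 July 2036.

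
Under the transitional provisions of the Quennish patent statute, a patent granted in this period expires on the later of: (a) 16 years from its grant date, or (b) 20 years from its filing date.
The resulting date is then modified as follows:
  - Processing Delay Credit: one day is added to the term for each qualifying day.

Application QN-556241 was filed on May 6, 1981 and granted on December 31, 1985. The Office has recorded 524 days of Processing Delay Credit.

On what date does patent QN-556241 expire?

(a) grant + 16 years → 31 December 2001.
(b) filing + 20 years → 6 May 2001.
Later of the two: 31 December 2001.
Processing Delay Credit: +524 days → 8 June 2003.

2003-06-08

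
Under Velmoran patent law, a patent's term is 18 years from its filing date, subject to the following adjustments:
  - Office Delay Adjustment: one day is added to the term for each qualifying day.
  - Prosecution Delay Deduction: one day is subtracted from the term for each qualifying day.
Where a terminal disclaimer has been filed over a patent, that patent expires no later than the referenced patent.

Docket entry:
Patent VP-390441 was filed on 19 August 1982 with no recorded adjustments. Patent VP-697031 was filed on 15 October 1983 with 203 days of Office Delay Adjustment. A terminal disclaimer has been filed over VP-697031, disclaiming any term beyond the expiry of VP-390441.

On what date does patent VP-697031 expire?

August 19, 2000

Natural term of VP-697031:
  Base: filing + 18 years → 15 October 2001.
  Office Delay Adjustment: +203 days → 6 May 2002.
Expiry of referenced patent VP-390441:
  Base: filing + 18 years → 19 August 2000.
Terminal disclaimer: VP-697031 expires on the earlier of 6 May 2002 and 19 August 2000.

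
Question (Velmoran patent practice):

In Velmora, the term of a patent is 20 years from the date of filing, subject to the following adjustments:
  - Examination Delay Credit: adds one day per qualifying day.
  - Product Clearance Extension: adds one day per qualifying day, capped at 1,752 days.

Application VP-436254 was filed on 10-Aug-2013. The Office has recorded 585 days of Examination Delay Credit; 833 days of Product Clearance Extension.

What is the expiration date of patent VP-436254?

Base term: filing date + 20 years → 10 August 2033.
Examination Delay Credit: +585 days → 18 March 2035.
Product Clearance Extension: 833 days (within the 1752-day cap) → +833 days → 28 June 2037.

June 28, 2037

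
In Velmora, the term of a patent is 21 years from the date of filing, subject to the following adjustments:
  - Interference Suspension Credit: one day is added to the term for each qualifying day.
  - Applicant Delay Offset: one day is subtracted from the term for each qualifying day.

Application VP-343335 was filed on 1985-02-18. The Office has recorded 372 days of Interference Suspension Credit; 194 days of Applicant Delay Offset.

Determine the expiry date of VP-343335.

August 15, 2006

Base term: filing date + 21 years → 18 February 2006.
Interference Suspension Credit: +372 days → 25 February 2007.
Applicant Delay Offset: −194 days → 15 August 2006.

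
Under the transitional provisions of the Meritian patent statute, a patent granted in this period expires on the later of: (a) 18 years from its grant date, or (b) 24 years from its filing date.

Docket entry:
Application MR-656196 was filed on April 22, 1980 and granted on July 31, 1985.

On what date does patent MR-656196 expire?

(a) grant + 18 years → 31 July 2003.
(b) filing + 24 years → 22 April 2004.
Later of the two: 22 April 2004.

April 22, 2004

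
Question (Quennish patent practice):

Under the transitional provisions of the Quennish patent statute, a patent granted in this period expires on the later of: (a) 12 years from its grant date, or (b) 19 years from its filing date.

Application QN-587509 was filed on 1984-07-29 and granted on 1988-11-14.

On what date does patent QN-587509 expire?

2003-07-29

(a) grant + 12 years → 14 November 2000.
(b) filing + 19 years → 29 July 2003.
Later of the two: 29 July 2003.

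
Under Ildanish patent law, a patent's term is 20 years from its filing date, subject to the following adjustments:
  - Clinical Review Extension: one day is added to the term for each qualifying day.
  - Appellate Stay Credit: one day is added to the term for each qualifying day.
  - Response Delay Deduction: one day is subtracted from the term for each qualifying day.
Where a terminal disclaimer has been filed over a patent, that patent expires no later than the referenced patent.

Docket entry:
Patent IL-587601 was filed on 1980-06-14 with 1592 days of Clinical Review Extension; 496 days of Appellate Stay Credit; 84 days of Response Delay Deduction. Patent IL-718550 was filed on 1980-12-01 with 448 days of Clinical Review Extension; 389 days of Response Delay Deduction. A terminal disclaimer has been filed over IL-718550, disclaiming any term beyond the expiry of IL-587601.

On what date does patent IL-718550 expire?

Natural term of IL-718550:
  Base: filing + 20 years → 1 December 2000.
  Clinical Review Extension: +448 days → 22 February 2002.
  Response Delay Deduction: −389 days → 29 January 2001.
Expiry of referenced patent IL-587601:
  Base: filing + 20 years → 14 June 2000.
  Clinical Review Extension: +1592 days → 23 October 2004.
  Appellate Stay Credit: +496 days → 3 March 2006.
  Response Delay Deduction: −84 days → 9 December 2005.
Terminal disclaimer: IL-718550 expires on the earlier of 29 January 2001 and 9 December 2005.

January 29, 2001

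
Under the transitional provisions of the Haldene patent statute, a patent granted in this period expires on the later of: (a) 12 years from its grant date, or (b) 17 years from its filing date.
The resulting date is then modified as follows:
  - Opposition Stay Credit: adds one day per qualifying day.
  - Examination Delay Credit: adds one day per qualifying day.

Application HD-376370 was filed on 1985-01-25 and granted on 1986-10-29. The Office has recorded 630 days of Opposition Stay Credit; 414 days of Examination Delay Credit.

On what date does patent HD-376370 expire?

2004-12-04

(a) grant + 12 years → 29 October 1998.
(b) filing + 17 years → 25 January 2002.
Later of the two: 25 January 2002.
Opposition Stay Credit: +630 days → 17 October 2003.
Examination Delay Credit: +414 days → 4 December 2004.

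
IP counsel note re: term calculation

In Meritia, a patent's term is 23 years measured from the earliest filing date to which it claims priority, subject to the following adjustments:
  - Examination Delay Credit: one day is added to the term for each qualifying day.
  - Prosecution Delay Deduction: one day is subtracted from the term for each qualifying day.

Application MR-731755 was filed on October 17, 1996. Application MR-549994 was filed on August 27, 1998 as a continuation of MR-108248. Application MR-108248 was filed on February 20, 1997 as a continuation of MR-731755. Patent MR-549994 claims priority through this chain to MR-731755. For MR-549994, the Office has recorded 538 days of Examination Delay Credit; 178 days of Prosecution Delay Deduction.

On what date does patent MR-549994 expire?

October 11, 2020

Earliest priority filing: 17 October 1996.
Base term: 17 October 1996 + 23 years → 17 October 2019.
Examination Delay Credit: +538 days → 7 April 2021.
Prosecution Delay Deduction: −178 days → 11 October 2020.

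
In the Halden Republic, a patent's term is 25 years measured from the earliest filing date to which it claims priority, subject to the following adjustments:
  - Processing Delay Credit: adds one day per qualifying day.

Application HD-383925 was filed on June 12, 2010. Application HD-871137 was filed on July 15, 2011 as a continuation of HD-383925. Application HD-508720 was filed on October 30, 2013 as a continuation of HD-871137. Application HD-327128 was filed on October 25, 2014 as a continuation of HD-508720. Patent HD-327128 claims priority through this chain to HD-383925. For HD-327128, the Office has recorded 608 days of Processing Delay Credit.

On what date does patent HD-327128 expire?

February 9, 2037

Earliest priority filing: 12 June 2010.
Base term: 12 June 2010 + 25 years → 12 June 2035.
Processing Delay Credit: +608 days → 9 February 2037.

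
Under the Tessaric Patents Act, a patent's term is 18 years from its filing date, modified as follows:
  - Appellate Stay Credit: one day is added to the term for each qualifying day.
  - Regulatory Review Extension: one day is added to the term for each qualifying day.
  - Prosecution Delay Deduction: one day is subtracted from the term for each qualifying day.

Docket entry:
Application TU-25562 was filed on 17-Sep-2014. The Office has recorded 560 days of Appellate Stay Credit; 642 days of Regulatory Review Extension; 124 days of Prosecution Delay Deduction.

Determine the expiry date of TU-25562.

Base term: filing date + 18 years → 17 September 2032.
Appellate Stay Credit: +560 days → 31 March 2034.
Regulatory Review Extension: +642 days → 2 January 2036.
Prosecution Delay Deduction: −124 days → 31 August 2035.

2035-08-31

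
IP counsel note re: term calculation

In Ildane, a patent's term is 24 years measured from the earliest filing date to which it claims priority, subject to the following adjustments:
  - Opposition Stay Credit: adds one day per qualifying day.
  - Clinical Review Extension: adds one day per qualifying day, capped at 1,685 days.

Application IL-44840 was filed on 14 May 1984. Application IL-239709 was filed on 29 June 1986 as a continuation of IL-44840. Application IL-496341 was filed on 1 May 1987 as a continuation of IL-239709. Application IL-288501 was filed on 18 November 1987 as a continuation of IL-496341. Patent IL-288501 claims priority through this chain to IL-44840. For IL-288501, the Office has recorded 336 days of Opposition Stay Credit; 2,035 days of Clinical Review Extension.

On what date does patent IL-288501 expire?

November 25, 2013

Earliest priority filing: 14 May 1984.
Base term: 14 May 1984 + 24 years → 14 May 2008.
Opposition Stay Credit: +336 days → 15 April 2009.
Clinical Review Extension: 2035 days claimed exceeds the 1685-day cap, so +1685 days → 25 November 2013.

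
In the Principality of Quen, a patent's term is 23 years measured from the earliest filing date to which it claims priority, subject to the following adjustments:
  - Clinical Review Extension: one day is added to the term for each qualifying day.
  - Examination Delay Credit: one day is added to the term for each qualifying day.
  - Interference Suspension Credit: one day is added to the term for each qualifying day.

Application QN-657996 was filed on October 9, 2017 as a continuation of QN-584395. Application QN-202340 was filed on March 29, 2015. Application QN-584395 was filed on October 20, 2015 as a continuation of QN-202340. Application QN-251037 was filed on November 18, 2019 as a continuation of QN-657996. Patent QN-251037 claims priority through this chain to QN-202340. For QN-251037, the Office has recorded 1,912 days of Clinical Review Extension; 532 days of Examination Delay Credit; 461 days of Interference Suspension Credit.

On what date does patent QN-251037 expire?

March 12, 2046

Earliest priority filing: 29 March 2015.
Base term: 29 March 2015 + 23 years → 29 March 2038.
Clinical Review Extension: +1912 days → 23 June 2043.
Examination Delay Credit: +532 days → 6 December 2044.
Interference Suspension Credit: +461 days → 12 March 2046.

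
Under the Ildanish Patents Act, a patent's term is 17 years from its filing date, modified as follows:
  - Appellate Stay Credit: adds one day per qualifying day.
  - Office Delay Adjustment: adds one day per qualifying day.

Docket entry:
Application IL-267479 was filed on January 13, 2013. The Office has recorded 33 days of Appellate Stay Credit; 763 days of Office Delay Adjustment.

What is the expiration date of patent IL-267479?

Base term: filing date + 17 years → 13 January 2030.
Appellate Stay Credit: +33 days → 15 February 2030.
Office Delay Adjustment: +763 days → 19 March 2032.

2032-03-19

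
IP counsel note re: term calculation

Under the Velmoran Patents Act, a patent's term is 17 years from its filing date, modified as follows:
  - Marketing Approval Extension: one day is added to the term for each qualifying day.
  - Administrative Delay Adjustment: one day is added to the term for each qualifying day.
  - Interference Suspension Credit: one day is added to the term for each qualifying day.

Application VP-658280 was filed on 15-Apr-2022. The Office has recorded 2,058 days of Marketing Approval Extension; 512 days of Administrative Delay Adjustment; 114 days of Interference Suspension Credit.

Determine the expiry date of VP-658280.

Base term: filing date + 17 years → 15 April 2039.
Marketing Approval Extension: +2058 days → 2 December 2044.
Administrative Delay Adjustment: +512 days → 28 April 2046.
Interference Suspension Credit: +114 days → 20 August 2046.

2046-08-20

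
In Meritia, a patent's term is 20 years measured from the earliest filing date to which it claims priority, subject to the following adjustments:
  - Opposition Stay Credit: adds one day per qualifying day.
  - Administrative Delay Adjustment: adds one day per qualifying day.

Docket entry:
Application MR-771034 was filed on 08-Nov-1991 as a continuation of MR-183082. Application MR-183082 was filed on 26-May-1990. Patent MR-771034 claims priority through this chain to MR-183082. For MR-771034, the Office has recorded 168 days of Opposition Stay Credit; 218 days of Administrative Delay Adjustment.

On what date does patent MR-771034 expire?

Earliest priority filing: 26 May 1990.
Base term: 26 May 1990 + 20 years → 26 May 2010.
Opposition Stay Credit: +168 days → 10 November 2010.
Administrative Delay Adjustment: +218 days → 16 June 2011.

2011-06-16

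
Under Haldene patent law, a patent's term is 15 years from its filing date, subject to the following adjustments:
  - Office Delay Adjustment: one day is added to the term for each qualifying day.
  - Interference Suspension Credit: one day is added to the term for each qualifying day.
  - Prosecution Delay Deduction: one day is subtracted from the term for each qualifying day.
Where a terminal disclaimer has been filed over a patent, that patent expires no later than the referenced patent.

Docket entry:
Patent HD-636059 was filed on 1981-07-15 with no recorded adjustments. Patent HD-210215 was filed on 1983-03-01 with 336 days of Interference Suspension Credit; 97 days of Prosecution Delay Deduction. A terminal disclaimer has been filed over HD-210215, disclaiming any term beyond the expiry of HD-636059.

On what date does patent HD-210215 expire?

Natural term of HD-210215:
  Base: filing + 15 years → 1 March 1998.
  Interference Suspension Credit: +336 days → 31 January 1999.
  Prosecution Delay Deduction: −97 days → 26 October 1998.
Expiry of referenced patent HD-636059:
  Base: filing + 15 years → 15 July 1996.
Terminal disclaimer: HD-210215 expires on the earlier of 26 October 1998 and 15 July 1996.

July 15, 1996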